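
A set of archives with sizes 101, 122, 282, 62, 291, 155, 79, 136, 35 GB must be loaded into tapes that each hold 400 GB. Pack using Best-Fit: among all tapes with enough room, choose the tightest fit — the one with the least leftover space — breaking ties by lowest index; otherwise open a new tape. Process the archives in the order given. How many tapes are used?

Put 101 GB in tape 1; 299 GB remain.
Put 122 GB in tape 1; 177 GB remain.
Put 282 GB in tape 2; 118 GB remain.
Put 62 GB in tape 2; 56 GB remain.
Put 291 GB in tape 3; 109 GB remain.
Put 155 GB in tape 1; 22 GB remain.
Put 79 GB in tape 3; 30 GB remain.
Put 136 GB in tape 4; 264 GB remain.
Put 35 GB in tape 2; 21 GB remain.
Final tapes: [101,122,155] [282,62,35] [291,79] [136].

4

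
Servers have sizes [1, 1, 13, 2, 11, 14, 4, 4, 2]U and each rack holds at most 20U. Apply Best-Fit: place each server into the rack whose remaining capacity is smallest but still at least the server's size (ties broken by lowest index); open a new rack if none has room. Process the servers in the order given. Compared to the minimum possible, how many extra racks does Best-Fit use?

Best-Fit: [1,1,13,2] [11,4] [14,4,2] → 3 racks.
Total size 52U; any packing needs at least ⌈52/20⌉ = 3 racks.
So 3 is already optimal.

0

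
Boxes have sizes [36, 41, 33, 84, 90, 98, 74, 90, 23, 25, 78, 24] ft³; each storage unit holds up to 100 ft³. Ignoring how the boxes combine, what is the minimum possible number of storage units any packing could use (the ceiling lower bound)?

Total size = 36 + 41 + 33 + 84 + 90 + 98 + 74 + 90 + 23 + 25 + 78 + 24 = 696 ft³.
⌈696 / 100⌉ = 7.

7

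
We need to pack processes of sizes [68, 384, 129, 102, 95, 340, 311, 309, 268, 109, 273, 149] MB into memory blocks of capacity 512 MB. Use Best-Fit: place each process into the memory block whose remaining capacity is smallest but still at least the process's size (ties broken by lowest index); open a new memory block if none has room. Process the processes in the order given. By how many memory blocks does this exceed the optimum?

1

Best-Fit: [68,384] [129,102,95,149] [340,109] [311] [309] [268] [273] → 7 memory blocks.
6 processes exceed 256 MB (half the capacity), and no two of those can share a memory block, so at least 6 memory blocks are needed.
An optimal packing achieves that bound: [384,109] [340,149] [311,129,68] [309,102,95] [273] [268] → 6 memory blocks.
Excess: 7 − 6 = 1.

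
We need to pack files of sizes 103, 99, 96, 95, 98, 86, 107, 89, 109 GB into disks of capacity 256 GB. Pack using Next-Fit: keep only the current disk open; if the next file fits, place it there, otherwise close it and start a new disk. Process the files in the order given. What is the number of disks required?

5 disks

Put 103 GB in disk 1; 153 GB remain.
Put 99 GB in disk 1; 54 GB remain.
Put 96 GB in disk 2; 160 GB remain.
Put 95 GB in disk 2; 65 GB remain.
Put 98 GB in disk 3; 158 GB remain.
Put 86 GB in disk 3; 72 GB remain.
Put 107 GB in disk 4; 149 GB remain.
Put 89 GB in disk 4; 60 GB remain.
Put 109 GB in disk 5; 147 GB remain.
Final disks: [103,99] [96,95] [98,86] [107,89] [109].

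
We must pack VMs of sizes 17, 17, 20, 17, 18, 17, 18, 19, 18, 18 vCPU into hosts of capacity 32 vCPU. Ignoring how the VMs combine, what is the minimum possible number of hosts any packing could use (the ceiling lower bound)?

Total size = 17 + 17 + 20 + 17 + 18 + 17 + 18 + 19 + 18 + 18 = 179 vCPU.
⌈179 / 32⌉ = 6.

6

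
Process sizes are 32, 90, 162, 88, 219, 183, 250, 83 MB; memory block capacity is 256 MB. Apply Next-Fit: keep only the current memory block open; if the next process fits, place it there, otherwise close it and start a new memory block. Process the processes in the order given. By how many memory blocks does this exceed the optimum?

Next-Fit: [32,90] [162,88] [219] [183] [250] [83] → 6 memory blocks.
Total size 1107 MB; any packing needs at least ⌈1107/256⌉ = 5 memory blocks.
An optimal packing achieves that bound: [250] [219,32] [183] [162,90] [88,83] → 5 memory blocks.
Excess: 6 − 5 = 1.

1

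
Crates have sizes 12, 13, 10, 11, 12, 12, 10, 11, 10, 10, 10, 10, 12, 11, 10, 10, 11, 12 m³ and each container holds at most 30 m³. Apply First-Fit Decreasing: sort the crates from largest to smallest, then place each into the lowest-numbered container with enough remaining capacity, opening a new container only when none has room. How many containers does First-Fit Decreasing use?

8

Sorted descending: 13, 12, 12, 12, 12, 12, 11, 11, 11, 11, 10, 10, 10, 10, 10, 10, 10, 10.
13 m³ → container 1 (remaining 17 m³)
12 m³ → container 1 (remaining 5 m³)
12 m³ → container 2 (remaining 18 m³)
12 m³ → container 2 (remaining 6 m³)
12 m³ → container 3 (remaining 18 m³)
12 m³ → container 3 (remaining 6 m³)
11 m³ → container 4 (remaining 19 m³)
11 m³ → container 4 (remaining 8 m³)
11 m³ → container 5 (remaining 19 m³)
11 m³ → container 5 (remaining 8 m³)
10 m³ → container 6 (remaining 20 m³)
10 m³ → container 6 (remaining 10 m³)
10 m³ → container 6 (remaining 0 m³)
10 m³ → container 7 (remaining 20 m³)
10 m³ → container 7 (remaining 10 m³)
10 m³ → container 7 (remaining 0 m³)
10 m³ → container 8 (remaining 20 m³)
10 m³ → container 8 (remaining 10 m³)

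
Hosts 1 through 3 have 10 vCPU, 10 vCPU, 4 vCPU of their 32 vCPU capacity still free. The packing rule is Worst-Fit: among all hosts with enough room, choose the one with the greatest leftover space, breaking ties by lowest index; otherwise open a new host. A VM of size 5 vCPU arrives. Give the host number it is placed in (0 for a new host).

1

Hosts with room: host 1 (10 vCPU), host 2 (10 vCPU).
Most room is host 1 with 10 vCPU free.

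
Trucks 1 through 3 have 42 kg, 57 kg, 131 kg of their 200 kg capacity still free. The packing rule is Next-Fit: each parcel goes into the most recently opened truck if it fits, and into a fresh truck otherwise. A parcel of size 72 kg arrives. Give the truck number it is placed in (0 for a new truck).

Next-Fit only looks at truck 3, which has 131 kg free.
72 kg fits there.

3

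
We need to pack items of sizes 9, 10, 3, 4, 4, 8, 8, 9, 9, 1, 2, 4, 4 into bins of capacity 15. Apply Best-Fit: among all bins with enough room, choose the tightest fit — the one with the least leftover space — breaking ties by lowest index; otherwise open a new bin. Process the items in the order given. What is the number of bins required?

bin 1: place 9, 6 left
bin 2: place 10, 5 left
bin 2: place 3, 2 left
bin 1: place 4, 2 left
bin 3: place 4, 11 left
bin 3: place 8, 3 left
bin 4: place 8, 7 left
bin 5: place 9, 6 left
bin 6: place 9, 6 left
bin 1: place 1, 1 left
bin 2: place 2, 0 left
bin 5: place 4, 2 left
bin 6: place 4, 2 left
Final bins: [9,4,1] [10,3,2] [4,8] [8] [9,4] [9,4].

6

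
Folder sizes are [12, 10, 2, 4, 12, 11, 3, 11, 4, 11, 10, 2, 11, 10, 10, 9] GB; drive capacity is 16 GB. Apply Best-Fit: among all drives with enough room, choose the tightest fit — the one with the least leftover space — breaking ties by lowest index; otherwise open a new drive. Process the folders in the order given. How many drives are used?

Put 12 GB in drive 1; 4 GB remain.
Put 10 GB in drive 2; 6 GB remain.
Put 2 GB in drive 1; 2 GB remain.
Put 4 GB in drive 2; 2 GB remain.
Put 12 GB in drive 3; 4 GB remain.
Put 11 GB in drive 4; 5 GB remain.
Put 3 GB in drive 3; 1 GB remain.
Put 11 GB in drive 5; 5 GB remain.
Put 4 GB in drive 4; 1 GB remain.
Put 11 GB in drive 6; 5 GB remain.
Put 10 GB in drive 7; 6 GB remain.
Put 2 GB in drive 1; 0 GB remain.
Put 11 GB in drive 8; 5 GB remain.
Put 10 GB in drive 9; 6 GB remain.
Put 10 GB in drive 10; 6 GB remain.
Put 9 GB in drive 11; 7 GB remain.

11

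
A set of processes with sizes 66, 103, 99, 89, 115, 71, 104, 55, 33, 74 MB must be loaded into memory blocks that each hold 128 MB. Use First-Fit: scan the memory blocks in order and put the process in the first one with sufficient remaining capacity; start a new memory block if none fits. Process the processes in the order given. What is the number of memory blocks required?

8

memory block 1: place 66 MB, 62 MB left
memory block 2: place 103 MB, 25 MB left
memory block 3: place 99 MB, 29 MB left
memory block 4: place 89 MB, 39 MB left
memory block 5: place 115 MB, 13 MB left
memory block 6: place 71 MB, 57 MB left
memory block 7: place 104 MB, 24 MB left
memory block 1: place 55 MB, 7 MB left
memory block 4: place 33 MB, 6 MB left
memory block 8: place 74 MB, 54 MB left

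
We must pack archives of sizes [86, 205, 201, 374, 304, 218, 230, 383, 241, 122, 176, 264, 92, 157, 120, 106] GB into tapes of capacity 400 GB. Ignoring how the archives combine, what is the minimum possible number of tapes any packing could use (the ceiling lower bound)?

9

Total size = 86 + 205 + 201 + 374 + 304 + 218 + 230 + 383 + 241 + 122 + 176 + 264 + 92 + 157 + 120 + 106 = 3279 GB.
⌈3279 / 400⌉ = 9.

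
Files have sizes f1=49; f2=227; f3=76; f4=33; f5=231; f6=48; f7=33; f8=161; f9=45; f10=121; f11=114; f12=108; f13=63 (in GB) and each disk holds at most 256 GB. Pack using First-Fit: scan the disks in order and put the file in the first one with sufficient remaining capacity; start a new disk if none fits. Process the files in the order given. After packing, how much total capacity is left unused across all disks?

227

disk 1: place f1 (49 GB), 207 GB left
disk 2: place f2 (227 GB), 29 GB left
disk 1: place f3 (76 GB), 131 GB left
disk 1: place f4 (33 GB), 98 GB left
disk 3: place f5 (231 GB), 25 GB left
disk 1: place f6 (48 GB), 50 GB left
disk 1: place f7 (33 GB), 17 GB left
disk 4: place f8 (161 GB), 95 GB left
disk 4: place f9 (45 GB), 50 GB left
disk 5: place f10 (121 GB), 135 GB left
disk 5: place f11 (114 GB), 21 GB left
disk 6: place f12 (108 GB), 148 GB left
disk 6: place f13 (63 GB), 85 GB left
6 disks × 256 GB = 1536 GB; used 1309 GB; unused 227 GB.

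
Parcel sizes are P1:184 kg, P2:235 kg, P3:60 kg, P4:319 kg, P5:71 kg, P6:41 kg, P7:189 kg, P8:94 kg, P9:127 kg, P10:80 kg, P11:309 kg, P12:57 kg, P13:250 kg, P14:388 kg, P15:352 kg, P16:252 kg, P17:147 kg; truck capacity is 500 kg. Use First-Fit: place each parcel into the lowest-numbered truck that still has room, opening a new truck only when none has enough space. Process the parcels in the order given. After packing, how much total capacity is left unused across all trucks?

845

Put P1 (184 kg) in truck 1; 316 kg remain.
Put P2 (235 kg) in truck 1; 81 kg remain.
Put P3 (60 kg) in truck 1; 21 kg remain.
Put P4 (319 kg) in truck 2; 181 kg remain.
Put P5 (71 kg) in truck 2; 110 kg remain.
Put P6 (41 kg) in truck 2; 69 kg remain.
Put P7 (189 kg) in truck 3; 311 kg remain.
Put P8 (94 kg) in truck 3; 217 kg remain.
Put P9 (127 kg) in truck 3; 90 kg remain.
Put P10 (80 kg) in truck 3; 10 kg remain.
Put P11 (309 kg) in truck 4; 191 kg remain.
Put P12 (57 kg) in truck 2; 12 kg remain.
Put P13 (250 kg) in truck 5; 250 kg remain.
Put P14 (388 kg) in truck 6; 112 kg remain.
Put P15 (352 kg) in truck 7; 148 kg remain.
Put P16 (252 kg) in truck 8; 248 kg remain.
Put P17 (147 kg) in truck 4; 44 kg remain.
8 trucks × 500 kg = 4000 kg; used 3155 kg; unused 845 kg.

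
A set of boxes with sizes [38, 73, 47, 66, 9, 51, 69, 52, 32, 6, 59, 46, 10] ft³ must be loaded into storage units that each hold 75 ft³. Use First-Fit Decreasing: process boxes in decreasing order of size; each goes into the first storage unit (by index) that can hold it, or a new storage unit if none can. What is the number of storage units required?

9 storage units

Sorted descending: 73, 69, 66, 59, 52, 51, 47, 46, 38, 32, 10, 9, 6.
73 ft³ → storage unit 1 (remaining 2 ft³)
69 ft³ → storage unit 2 (remaining 6 ft³)
66 ft³ → storage unit 3 (remaining 9 ft³)
59 ft³ → storage unit 4 (remaining 16 ft³)
52 ft³ → storage unit 5 (remaining 23 ft³)
51 ft³ → storage unit 6 (remaining 24 ft³)
47 ft³ → storage unit 7 (remaining 28 ft³)
46 ft³ → storage unit 8 (remaining 29 ft³)
38 ft³ → storage unit 9 (remaining 37 ft³)
32 ft³ → storage unit 9 (remaining 5 ft³)
10 ft³ → storage unit 4 (remaining 6 ft³)
9 ft³ → storage unit 3 (remaining 0 ft³)
6 ft³ → storage unit 2 (remaining 0 ft³)
Final storage units: [73] [69,6] [66,9] [59,10] [52] [51] [47] [46] [38,32].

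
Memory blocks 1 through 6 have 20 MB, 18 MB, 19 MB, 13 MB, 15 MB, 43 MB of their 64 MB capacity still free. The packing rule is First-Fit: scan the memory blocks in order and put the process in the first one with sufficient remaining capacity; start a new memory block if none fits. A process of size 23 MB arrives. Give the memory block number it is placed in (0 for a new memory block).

6

Memory blocks with room: memory block 6 (43 MB).
The first with room is memory block 6.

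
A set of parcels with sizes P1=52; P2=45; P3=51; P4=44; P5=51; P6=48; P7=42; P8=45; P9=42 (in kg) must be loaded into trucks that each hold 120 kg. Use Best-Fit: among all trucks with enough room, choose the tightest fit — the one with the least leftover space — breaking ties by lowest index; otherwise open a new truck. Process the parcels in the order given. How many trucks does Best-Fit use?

5

truck 1: place P1 (52 kg), 68 kg left
truck 1: place P2 (45 kg), 23 kg left
truck 2: place P3 (51 kg), 69 kg left
truck 2: place P4 (44 kg), 25 kg left
truck 3: place P5 (51 kg), 69 kg left
truck 3: place P6 (48 kg), 21 kg left
truck 4: place P7 (42 kg), 78 kg left
truck 4: place P8 (45 kg), 33 kg left
truck 5: place P9 (42 kg), 78 kg left
Final trucks: [52,45] [51,44] [51,48] [42,45] [42].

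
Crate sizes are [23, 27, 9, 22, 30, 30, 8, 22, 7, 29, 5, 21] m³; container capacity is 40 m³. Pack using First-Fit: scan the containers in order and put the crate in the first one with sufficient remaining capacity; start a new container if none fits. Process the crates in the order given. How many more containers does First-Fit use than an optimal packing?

First-Fit: [23,9,8] [27,7,5] [22] [30] [30] [22] [29] [21] → 8 containers.
8 crates exceed 20 m³ (half the capacity), and no two of those can share a container, so at least 8 containers are needed.
So 8 is already optimal.

0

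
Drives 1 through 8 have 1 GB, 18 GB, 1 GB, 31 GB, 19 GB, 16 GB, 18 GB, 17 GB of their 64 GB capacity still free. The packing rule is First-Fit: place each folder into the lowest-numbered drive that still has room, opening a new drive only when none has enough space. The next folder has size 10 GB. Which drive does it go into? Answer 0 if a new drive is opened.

2

Drives with room: drive 2 (18 GB), drive 4 (31 GB), drive 5 (19 GB), drive 6 (16 GB), drive 7 (18 GB), drive 8 (17 GB).
The first with room is drive 2.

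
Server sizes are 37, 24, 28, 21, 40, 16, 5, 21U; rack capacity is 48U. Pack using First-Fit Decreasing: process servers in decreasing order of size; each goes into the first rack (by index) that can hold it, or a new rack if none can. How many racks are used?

Sorted descending: 40, 37, 28, 24, 21, 21, 16, 5.
40U → rack 1 (remaining 8U)
37U → rack 2 (remaining 11U)
28U → rack 3 (remaining 20U)
24U → rack 4 (remaining 24U)
21U → rack 4 (remaining 3U)
21U → rack 5 (remaining 27U)
16U → rack 3 (remaining 4U)
5U → rack 1 (remaining 3U)
Final racks: [40,5] [37] [28,16] [24,21] [21].

5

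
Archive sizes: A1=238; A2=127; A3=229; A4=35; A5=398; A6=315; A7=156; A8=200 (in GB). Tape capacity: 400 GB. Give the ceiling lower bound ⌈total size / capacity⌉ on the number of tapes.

Total size = 238 + 127 + 229 + 35 + 398 + 315 + 156 + 200 = 1698 GB.
⌈1698 / 400⌉ = 5.

5 tapes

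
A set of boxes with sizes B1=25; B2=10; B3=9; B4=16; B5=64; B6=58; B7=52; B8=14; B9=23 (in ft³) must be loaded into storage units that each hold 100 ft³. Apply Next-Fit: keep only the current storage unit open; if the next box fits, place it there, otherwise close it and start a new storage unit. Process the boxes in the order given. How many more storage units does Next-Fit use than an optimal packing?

Next-Fit: [25,10,9,16] [64] [58] [52,14,23] → 4 storage units.
Total size 271 ft³; any packing needs at least ⌈271/100⌉ = 3 storage units.
An optimal packing achieves that bound: [64,25,10] [58,23,16] [52,14,9] → 3 storage units.
Excess: 4 − 3 = 1.

1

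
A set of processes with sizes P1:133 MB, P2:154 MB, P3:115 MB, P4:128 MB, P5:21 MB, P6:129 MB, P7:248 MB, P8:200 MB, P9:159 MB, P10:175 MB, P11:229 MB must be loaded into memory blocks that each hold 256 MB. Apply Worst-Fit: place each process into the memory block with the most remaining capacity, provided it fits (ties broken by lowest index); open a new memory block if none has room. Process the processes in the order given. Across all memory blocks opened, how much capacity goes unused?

P1 (133 MB) → memory block 1 (remaining 123 MB)
P2 (154 MB) → memory block 2 (remaining 102 MB)
P3 (115 MB) → memory block 1 (remaining 8 MB)
P4 (128 MB) → memory block 3 (remaining 128 MB)
P5 (21 MB) → memory block 3 (remaining 107 MB)
P6 (129 MB) → memory block 4 (remaining 127 MB)
P7 (248 MB) → memory block 5 (remaining 8 MB)
P8 (200 MB) → memory block 6 (remaining 56 MB)
P9 (159 MB) → memory block 7 (remaining 97 MB)
P10 (175 MB) → memory block 8 (remaining 81 MB)
P11 (229 MB) → memory block 9 (remaining 27 MB)
9 memory blocks × 256 MB = 2304 MB; used 1691 MB; unused 613 MB.

613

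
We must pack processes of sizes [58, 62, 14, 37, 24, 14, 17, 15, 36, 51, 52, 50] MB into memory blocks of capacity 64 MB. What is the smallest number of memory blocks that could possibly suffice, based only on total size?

7

Total size = 58 + 62 + 14 + 37 + 24 + 14 + 17 + 15 + 36 + 51 + 52 + 50 = 430 MB.
⌈430 / 64⌉ = 7.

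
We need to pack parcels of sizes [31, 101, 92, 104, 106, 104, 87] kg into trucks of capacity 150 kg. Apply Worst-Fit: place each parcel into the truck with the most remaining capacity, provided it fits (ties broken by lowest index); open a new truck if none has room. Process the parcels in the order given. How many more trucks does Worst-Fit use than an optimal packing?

Worst-Fit: [31,101] [92] [104] [106] [104] [87] → 6 trucks.
6 parcels exceed 75 kg (half the capacity), and no two of those can share a truck, so at least 6 trucks are needed.
So 6 is already optimal.

0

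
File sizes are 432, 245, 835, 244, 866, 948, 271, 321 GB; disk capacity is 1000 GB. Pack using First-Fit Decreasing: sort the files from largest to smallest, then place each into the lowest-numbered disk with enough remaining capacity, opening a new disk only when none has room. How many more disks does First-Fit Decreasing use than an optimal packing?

0

First-Fit Decreasing: [948] [866] [835] [432,321,245] [271,244] → 5 disks.
Total size 4162 GB; any packing needs at least ⌈4162/1000⌉ = 5 disks.
So 5 is already optimal.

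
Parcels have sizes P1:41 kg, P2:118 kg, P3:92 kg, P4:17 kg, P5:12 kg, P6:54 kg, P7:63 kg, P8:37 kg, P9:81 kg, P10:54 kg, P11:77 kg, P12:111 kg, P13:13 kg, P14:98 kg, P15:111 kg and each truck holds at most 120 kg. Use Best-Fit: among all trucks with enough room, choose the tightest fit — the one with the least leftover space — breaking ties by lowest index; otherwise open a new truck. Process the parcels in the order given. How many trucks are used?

truck 1: place P1 (41 kg), 79 kg left
truck 2: place P2 (118 kg), 2 kg left
truck 3: place P3 (92 kg), 28 kg left
truck 3: place P4 (17 kg), 11 kg left
truck 1: place P5 (12 kg), 67 kg left
truck 1: place P6 (54 kg), 13 kg left
truck 4: place P7 (63 kg), 57 kg left
truck 4: place P8 (37 kg), 20 kg left
truck 5: place P9 (81 kg), 39 kg left
truck 6: place P10 (54 kg), 66 kg left
truck 7: place P11 (77 kg), 43 kg left
truck 8: place P12 (111 kg), 9 kg left
truck 1: place P13 (13 kg), 0 kg left
truck 9: place P14 (98 kg), 22 kg left
truck 10: place P15 (111 kg), 9 kg left
Final trucks: [41,12,54,13] [118] [92,17] [63,37] [81] [54] [77] [111] [98] [111].

10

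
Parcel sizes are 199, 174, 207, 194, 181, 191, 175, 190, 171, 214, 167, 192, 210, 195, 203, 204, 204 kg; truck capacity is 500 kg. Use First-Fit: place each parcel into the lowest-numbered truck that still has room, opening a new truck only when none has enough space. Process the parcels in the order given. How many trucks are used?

truck 1: place 199 kg, 301 kg left
truck 1: place 174 kg, 127 kg left
truck 2: place 207 kg, 293 kg left
truck 2: place 194 kg, 99 kg left
truck 3: place 181 kg, 319 kg left
truck 3: place 191 kg, 128 kg left
truck 4: place 175 kg, 325 kg left
truck 4: place 190 kg, 135 kg left
truck 5: place 171 kg, 329 kg left
truck 5: place 214 kg, 115 kg left
truck 6: place 167 kg, 333 kg left
truck 6: place 192 kg, 141 kg left
truck 7: place 210 kg, 290 kg left
truck 7: place 195 kg, 95 kg left
truck 8: place 203 kg, 297 kg left
truck 8: place 204 kg, 93 kg left
truck 9: place 204 kg, 296 kg left
Final trucks: [199,174] [207,194] [181,191] [175,190] [171,214] [167,192] [210,195] [203,204] [204].

9 trucks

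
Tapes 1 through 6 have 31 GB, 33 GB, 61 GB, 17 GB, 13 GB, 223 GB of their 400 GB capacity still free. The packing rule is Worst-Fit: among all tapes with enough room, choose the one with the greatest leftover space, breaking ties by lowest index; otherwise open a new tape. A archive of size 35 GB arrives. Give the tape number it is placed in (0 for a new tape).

6

Tapes with room: tape 3 (61 GB), tape 6 (223 GB).
Most room is tape 6 with 223 GB free.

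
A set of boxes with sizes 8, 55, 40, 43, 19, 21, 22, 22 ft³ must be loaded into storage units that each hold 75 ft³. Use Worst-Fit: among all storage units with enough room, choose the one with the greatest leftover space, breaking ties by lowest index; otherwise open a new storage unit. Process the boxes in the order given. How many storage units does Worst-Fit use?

8 ft³ → storage unit 1 (remaining 67 ft³)
55 ft³ → storage unit 1 (remaining 12 ft³)
40 ft³ → storage unit 2 (remaining 35 ft³)
43 ft³ → storage unit 3 (remaining 32 ft³)
19 ft³ → storage unit 2 (remaining 16 ft³)
21 ft³ → storage unit 3 (remaining 11 ft³)
22 ft³ → storage unit 4 (remaining 53 ft³)
22 ft³ → storage unit 4 (remaining 31 ft³)

4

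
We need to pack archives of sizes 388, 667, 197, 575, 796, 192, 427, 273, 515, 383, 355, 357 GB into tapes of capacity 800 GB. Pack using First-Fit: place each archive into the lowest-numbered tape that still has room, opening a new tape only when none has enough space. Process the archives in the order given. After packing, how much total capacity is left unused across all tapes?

1275

Put 388 GB in tape 1; 412 GB remain.
Put 667 GB in tape 2; 133 GB remain.
Put 197 GB in tape 1; 215 GB remain.
Put 575 GB in tape 3; 225 GB remain.
Put 796 GB in tape 4; 4 GB remain.
Put 192 GB in tape 1; 23 GB remain.
Put 427 GB in tape 5; 373 GB remain.
Put 273 GB in tape 5; 100 GB remain.
Put 515 GB in tape 6; 285 GB remain.
Put 383 GB in tape 7; 417 GB remain.
Put 355 GB in tape 7; 62 GB remain.
Put 357 GB in tape 8; 443 GB remain.
8 tapes × 800 GB = 6400 GB; used 5125 GB; unused 1275 GB.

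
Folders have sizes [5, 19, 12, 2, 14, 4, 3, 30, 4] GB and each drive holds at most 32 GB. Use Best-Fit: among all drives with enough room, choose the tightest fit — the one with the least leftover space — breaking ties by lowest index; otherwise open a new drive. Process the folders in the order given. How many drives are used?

4 drives

drive 1: place 5 GB, 27 GB left
drive 1: place 19 GB, 8 GB left
drive 2: place 12 GB, 20 GB left
drive 1: place 2 GB, 6 GB left
drive 2: place 14 GB, 6 GB left
drive 1: place 4 GB, 2 GB left
drive 2: place 3 GB, 3 GB left
drive 3: place 30 GB, 2 GB left
drive 4: place 4 GB, 28 GB left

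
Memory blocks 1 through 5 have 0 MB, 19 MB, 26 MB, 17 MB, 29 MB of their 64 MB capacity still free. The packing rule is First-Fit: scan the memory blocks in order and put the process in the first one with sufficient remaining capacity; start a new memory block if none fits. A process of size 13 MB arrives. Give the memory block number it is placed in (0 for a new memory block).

Memory blocks with room: memory block 2 (19 MB), memory block 3 (26 MB), memory block 4 (17 MB), memory block 5 (29 MB).
The first with room is memory block 2.

2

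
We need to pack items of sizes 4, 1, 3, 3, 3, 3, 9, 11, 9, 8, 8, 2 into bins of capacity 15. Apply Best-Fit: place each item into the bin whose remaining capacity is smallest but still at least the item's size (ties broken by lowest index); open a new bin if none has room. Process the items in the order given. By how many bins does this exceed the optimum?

Best-Fit: [4,1,3,3,3] [3,9,2] [11] [9] [8] [8] → 6 bins.
Total size 64; any packing needs at least ⌈64/15⌉ = 5 bins.
An optimal packing achieves that bound: [11,4] [9,3,3] [9,3,3] [8,2,1] [8] → 5 bins.
Excess: 6 − 5 = 1.

1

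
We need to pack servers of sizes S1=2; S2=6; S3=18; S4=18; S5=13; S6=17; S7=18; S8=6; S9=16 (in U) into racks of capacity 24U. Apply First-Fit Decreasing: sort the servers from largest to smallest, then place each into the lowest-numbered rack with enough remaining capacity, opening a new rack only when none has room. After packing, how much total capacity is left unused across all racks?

Sorted descending: 18, 18, 18, 17, 16, 13, 6, 6, 2.
Put 18U in rack 1; 6U remain.
Put 18U in rack 2; 6U remain.
Put 18U in rack 3; 6U remain.
Put 17U in rack 4; 7U remain.
Put 16U in rack 5; 8U remain.
Put 13U in rack 6; 11U remain.
Put 6U in rack 1; 0U remain.
Put 6U in rack 2; 0U remain.
Put 2U in rack 3; 4U remain.
6 racks × 24U = 144U; used 114U; unused 30U.

30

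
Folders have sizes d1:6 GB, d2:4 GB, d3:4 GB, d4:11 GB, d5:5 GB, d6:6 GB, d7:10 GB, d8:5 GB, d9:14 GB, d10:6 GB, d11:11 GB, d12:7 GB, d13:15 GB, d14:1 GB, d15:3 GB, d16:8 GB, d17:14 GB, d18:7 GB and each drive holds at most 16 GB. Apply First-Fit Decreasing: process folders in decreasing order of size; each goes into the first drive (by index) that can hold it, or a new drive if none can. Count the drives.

9 drives

Sorted descending: 15, 14, 14, 11, 11, 10, 8, 7, 7, 6, 6, 6, 5, 5, 4, 4, 3, 1.
15 GB → drive 1 (remaining 1 GB)
14 GB → drive 2 (remaining 2 GB)
14 GB → drive 3 (remaining 2 GB)
11 GB → drive 4 (remaining 5 GB)
11 GB → drive 5 (remaining 5 GB)
10 GB → drive 6 (remaining 6 GB)
8 GB → drive 7 (remaining 8 GB)
7 GB → drive 7 (remaining 1 GB)
7 GB → drive 8 (remaining 9 GB)
6 GB → drive 6 (remaining 0 GB)
6 GB → drive 8 (remaining 3 GB)
6 GB → drive 9 (remaining 10 GB)
5 GB → drive 4 (remaining 0 GB)
5 GB → drive 5 (remaining 0 GB)
4 GB → drive 9 (remaining 6 GB)
4 GB → drive 9 (remaining 2 GB)
3 GB → drive 8 (remaining 0 GB)
1 GB → drive 1 (remaining 0 GB)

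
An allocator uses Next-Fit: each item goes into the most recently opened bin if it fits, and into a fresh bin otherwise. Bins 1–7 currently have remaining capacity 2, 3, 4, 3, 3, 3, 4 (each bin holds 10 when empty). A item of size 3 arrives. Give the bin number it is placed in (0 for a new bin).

7

Next-Fit only looks at bin 7, which has 4 free.
3 fits there.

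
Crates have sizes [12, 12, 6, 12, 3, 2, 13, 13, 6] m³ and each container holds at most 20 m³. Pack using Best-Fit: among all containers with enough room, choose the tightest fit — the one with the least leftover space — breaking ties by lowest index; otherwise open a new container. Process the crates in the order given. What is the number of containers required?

container 1: place 12 m³, 8 m³ left
container 2: place 12 m³, 8 m³ left
container 1: place 6 m³, 2 m³ left
container 3: place 12 m³, 8 m³ left
container 2: place 3 m³, 5 m³ left
container 1: place 2 m³, 0 m³ left
container 4: place 13 m³, 7 m³ left
container 5: place 13 m³, 7 m³ left
container 4: place 6 m³, 1 m³ left

5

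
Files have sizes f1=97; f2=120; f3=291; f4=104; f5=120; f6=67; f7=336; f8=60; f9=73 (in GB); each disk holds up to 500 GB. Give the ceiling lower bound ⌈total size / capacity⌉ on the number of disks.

3 disks

Total size = 97 + 120 + 291 + 104 + 120 + 67 + 336 + 60 + 73 = 1268 GB.
⌈1268 / 500⌉ = 3.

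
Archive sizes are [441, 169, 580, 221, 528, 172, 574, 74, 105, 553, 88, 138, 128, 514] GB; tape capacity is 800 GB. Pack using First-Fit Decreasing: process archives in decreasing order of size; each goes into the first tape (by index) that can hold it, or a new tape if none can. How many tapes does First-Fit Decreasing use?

Sorted descending: 580, 574, 553, 528, 514, 441, 221, 172, 169, 138, 128, 105, 88, 74.
tape 1: place 580 GB, 220 GB left
tape 2: place 574 GB, 226 GB left
tape 3: place 553 GB, 247 GB left
tape 4: place 528 GB, 272 GB left
tape 5: place 514 GB, 286 GB left
tape 6: place 441 GB, 359 GB left
tape 2: place 221 GB, 5 GB left
tape 1: place 172 GB, 48 GB left
tape 3: place 169 GB, 78 GB left
tape 4: place 138 GB, 134 GB left
tape 4: place 128 GB, 6 GB left
tape 5: place 105 GB, 181 GB left
tape 5: place 88 GB, 93 GB left
tape 3: place 74 GB, 4 GB left

6 tapes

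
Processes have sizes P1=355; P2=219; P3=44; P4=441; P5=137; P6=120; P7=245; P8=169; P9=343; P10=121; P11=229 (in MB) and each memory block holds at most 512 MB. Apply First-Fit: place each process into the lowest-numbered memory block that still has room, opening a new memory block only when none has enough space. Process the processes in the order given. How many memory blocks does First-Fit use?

6

Put P1 (355 MB) in memory block 1; 157 MB remain.
Put P2 (219 MB) in memory block 2; 293 MB remain.
Put P3 (44 MB) in memory block 1; 113 MB remain.
Put P4 (441 MB) in memory block 3; 71 MB remain.
Put P5 (137 MB) in memory block 2; 156 MB remain.
Put P6 (120 MB) in memory block 2; 36 MB remain.
Put P7 (245 MB) in memory block 4; 267 MB remain.
Put P8 (169 MB) in memory block 4; 98 MB remain.
Put P9 (343 MB) in memory block 5; 169 MB remain.
Put P10 (121 MB) in memory block 5; 48 MB remain.
Put P11 (229 MB) in memory block 6; 283 MB remain.
Final memory blocks: [355,44] [219,137,120] [441] [245,169] [343,121] [229].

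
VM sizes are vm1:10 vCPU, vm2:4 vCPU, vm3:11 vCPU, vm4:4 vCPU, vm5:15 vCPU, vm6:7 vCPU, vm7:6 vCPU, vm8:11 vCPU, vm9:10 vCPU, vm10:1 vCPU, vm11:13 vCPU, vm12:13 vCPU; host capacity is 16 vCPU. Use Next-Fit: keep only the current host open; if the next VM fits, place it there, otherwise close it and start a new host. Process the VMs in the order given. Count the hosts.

8

host 1: place vm1 (10 vCPU), 6 vCPU left
host 1: place vm2 (4 vCPU), 2 vCPU left
host 2: place vm3 (11 vCPU), 5 vCPU left
host 2: place vm4 (4 vCPU), 1 vCPU left
host 3: place vm5 (15 vCPU), 1 vCPU left
host 4: place vm6 (7 vCPU), 9 vCPU left
host 4: place vm7 (6 vCPU), 3 vCPU left
host 5: place vm8 (11 vCPU), 5 vCPU left
host 6: place vm9 (10 vCPU), 6 vCPU left
host 6: place vm10 (1 vCPU), 5 vCPU left
host 7: place vm11 (13 vCPU), 3 vCPU left
host 8: place vm12 (13 vCPU), 3 vCPU left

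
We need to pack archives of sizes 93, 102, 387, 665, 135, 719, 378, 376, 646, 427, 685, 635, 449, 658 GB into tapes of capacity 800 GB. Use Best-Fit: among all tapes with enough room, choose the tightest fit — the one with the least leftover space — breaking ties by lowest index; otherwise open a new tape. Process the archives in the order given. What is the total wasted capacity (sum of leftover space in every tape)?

tape 1: place 93 GB, 707 GB left
tape 1: place 102 GB, 605 GB left
tape 1: place 387 GB, 218 GB left
tape 2: place 665 GB, 135 GB left
tape 2: place 135 GB, 0 GB left
tape 3: place 719 GB, 81 GB left
tape 4: place 378 GB, 422 GB left
tape 4: place 376 GB, 46 GB left
tape 5: place 646 GB, 154 GB left
tape 6: place 427 GB, 373 GB left
tape 7: place 685 GB, 115 GB left
tape 8: place 635 GB, 165 GB left
tape 9: place 449 GB, 351 GB left
tape 10: place 658 GB, 142 GB left
10 tapes × 800 GB = 8000 GB; used 6355 GB; unused 1645 GB.

1645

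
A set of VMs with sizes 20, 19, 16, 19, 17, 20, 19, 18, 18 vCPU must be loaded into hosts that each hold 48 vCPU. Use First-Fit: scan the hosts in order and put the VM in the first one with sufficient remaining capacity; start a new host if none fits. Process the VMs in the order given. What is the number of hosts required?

5

20 vCPU → host 1 (remaining 28 vCPU)
19 vCPU → host 1 (remaining 9 vCPU)
16 vCPU → host 2 (remaining 32 vCPU)
19 vCPU → host 2 (remaining 13 vCPU)
17 vCPU → host 3 (remaining 31 vCPU)
20 vCPU → host 3 (remaining 11 vCPU)
19 vCPU → host 4 (remaining 29 vCPU)
18 vCPU → host 4 (remaining 11 vCPU)
18 vCPU → host 5 (remaining 30 vCPU)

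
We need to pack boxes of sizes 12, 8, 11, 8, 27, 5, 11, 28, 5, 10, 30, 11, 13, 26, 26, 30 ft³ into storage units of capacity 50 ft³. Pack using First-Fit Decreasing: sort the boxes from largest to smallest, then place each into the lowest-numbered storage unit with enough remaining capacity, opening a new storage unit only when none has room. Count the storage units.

6

Sorted descending: 30, 30, 28, 27, 26, 26, 13, 12, 11, 11, 11, 10, 8, 8, 5, 5.
storage unit 1: place 30 ft³, 20 ft³ left
storage unit 2: place 30 ft³, 20 ft³ left
storage unit 3: place 28 ft³, 22 ft³ left
storage unit 4: place 27 ft³, 23 ft³ left
storage unit 5: place 26 ft³, 24 ft³ left
storage unit 6: place 26 ft³, 24 ft³ left
storage unit 1: place 13 ft³, 7 ft³ left
storage unit 2: place 12 ft³, 8 ft³ left
storage unit 3: place 11 ft³, 11 ft³ left
storage unit 3: place 11 ft³, 0 ft³ left
storage unit 4: place 11 ft³, 12 ft³ left
storage unit 4: place 10 ft³, 2 ft³ left
storage unit 2: place 8 ft³, 0 ft³ left
storage unit 5: place 8 ft³, 16 ft³ left
storage unit 1: place 5 ft³, 2 ft³ left
storage unit 5: place 5 ft³, 11 ft³ left
Final storage units: [30,13,5] [30,12,8] [28,11,11] [27,11,10] [26,8,5] [26].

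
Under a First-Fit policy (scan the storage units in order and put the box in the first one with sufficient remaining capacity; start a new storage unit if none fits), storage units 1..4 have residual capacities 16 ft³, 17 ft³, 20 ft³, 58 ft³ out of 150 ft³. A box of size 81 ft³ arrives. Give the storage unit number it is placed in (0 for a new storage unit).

0

No storage unit has ≥ 81 ft³ free, so a new storage unit is opened.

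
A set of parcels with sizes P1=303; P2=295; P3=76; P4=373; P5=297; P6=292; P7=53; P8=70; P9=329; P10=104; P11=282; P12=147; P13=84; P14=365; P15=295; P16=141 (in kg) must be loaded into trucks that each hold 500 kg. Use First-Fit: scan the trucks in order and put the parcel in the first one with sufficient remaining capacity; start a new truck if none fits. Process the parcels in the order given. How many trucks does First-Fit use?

9

truck 1: place P1 (303 kg), 197 kg left
truck 2: place P2 (295 kg), 205 kg left
truck 1: place P3 (76 kg), 121 kg left
truck 3: place P4 (373 kg), 127 kg left
truck 4: place P5 (297 kg), 203 kg left
truck 5: place P6 (292 kg), 208 kg left
truck 1: place P7 (53 kg), 68 kg left
truck 2: place P8 (70 kg), 135 kg left
truck 6: place P9 (329 kg), 171 kg left
truck 2: place P10 (104 kg), 31 kg left
truck 7: place P11 (282 kg), 218 kg left
truck 4: place P12 (147 kg), 56 kg left
truck 3: place P13 (84 kg), 43 kg left
truck 8: place P14 (365 kg), 135 kg left
truck 9: place P15 (295 kg), 205 kg left
truck 5: place P16 (141 kg), 67 kg left
Final trucks: [303,76,53] [295,70,104] [373,84] [297,147] [292,141] [329] [282] [365] [295].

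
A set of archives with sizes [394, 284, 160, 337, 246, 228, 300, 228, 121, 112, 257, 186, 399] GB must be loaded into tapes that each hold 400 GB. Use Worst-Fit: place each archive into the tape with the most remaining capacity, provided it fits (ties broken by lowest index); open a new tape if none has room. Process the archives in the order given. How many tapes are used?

tape 1: place 394 GB, 6 GB left
tape 2: place 284 GB, 116 GB left
tape 3: place 160 GB, 240 GB left
tape 4: place 337 GB, 63 GB left
tape 5: place 246 GB, 154 GB left
tape 3: place 228 GB, 12 GB left
tape 6: place 300 GB, 100 GB left
tape 7: place 228 GB, 172 GB left
tape 7: place 121 GB, 51 GB left
tape 5: place 112 GB, 42 GB left
tape 8: place 257 GB, 143 GB left
tape 9: place 186 GB, 214 GB left
tape 10: place 399 GB, 1 GB left
Final tapes: [394] [284] [160,228] [337] [246,112] [300] [228,121] [257] [186] [399].

10 tapes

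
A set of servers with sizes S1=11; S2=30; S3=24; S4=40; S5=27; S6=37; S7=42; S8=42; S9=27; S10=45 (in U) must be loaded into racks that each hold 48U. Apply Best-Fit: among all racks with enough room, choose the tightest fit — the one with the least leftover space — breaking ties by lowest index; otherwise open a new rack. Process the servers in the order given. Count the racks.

Put S1 (11U) in rack 1; 37U remain.
Put S2 (30U) in rack 1; 7U remain.
Put S3 (24U) in rack 2; 24U remain.
Put S4 (40U) in rack 3; 8U remain.
Put S5 (27U) in rack 4; 21U remain.
Put S6 (37U) in rack 5; 11U remain.
Put S7 (42U) in rack 6; 6U remain.
Put S8 (42U) in rack 7; 6U remain.
Put S9 (27U) in rack 8; 21U remain.
Put S10 (45U) in rack 9; 3U remain.

9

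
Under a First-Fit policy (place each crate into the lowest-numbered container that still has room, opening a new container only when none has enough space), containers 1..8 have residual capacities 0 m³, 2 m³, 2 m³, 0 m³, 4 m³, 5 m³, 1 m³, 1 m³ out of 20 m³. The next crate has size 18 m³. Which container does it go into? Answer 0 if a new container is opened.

0

No container has ≥ 18 m³ free, so a new container is opened.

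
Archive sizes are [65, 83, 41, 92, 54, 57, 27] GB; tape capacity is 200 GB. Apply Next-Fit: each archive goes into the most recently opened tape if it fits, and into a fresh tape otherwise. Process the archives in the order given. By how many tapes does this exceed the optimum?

Next-Fit: [65,83,41] [92,54] [57,27] → 3 tapes.
Total size 419 GB; any packing needs at least ⌈419/200⌉ = 3 tapes.
So 3 is already optimal.

0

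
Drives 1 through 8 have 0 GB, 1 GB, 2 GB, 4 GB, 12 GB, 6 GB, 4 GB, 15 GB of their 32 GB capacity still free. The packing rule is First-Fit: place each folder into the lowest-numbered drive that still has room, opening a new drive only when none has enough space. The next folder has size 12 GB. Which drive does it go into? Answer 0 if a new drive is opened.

5

Drives with room: drive 5 (12 GB), drive 8 (15 GB).
The first with room is drive 5.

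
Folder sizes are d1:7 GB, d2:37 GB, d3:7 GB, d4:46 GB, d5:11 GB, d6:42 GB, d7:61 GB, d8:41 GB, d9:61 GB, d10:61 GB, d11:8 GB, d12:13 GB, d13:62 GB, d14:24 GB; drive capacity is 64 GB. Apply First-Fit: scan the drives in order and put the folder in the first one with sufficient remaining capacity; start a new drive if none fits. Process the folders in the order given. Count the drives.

9 drives

Put d1 (7 GB) in drive 1; 57 GB remain.
Put d2 (37 GB) in drive 1; 20 GB remain.
Put d3 (7 GB) in drive 1; 13 GB remain.
Put d4 (46 GB) in drive 2; 18 GB remain.
Put d5 (11 GB) in drive 1; 2 GB remain.
Put d6 (42 GB) in drive 3; 22 GB remain.
Put d7 (61 GB) in drive 4; 3 GB remain.
Put d8 (41 GB) in drive 5; 23 GB remain.
Put d9 (61 GB) in drive 6; 3 GB remain.
Put d10 (61 GB) in drive 7; 3 GB remain.
Put d11 (8 GB) in drive 2; 10 GB remain.
Put d12 (13 GB) in drive 3; 9 GB remain.
Put d13 (62 GB) in drive 8; 2 GB remain.
Put d14 (24 GB) in drive 9; 40 GB remain.
Final drives: [7,37,7,11] [46,8] [42,13] [61] [41] [61] [61] [62] [24].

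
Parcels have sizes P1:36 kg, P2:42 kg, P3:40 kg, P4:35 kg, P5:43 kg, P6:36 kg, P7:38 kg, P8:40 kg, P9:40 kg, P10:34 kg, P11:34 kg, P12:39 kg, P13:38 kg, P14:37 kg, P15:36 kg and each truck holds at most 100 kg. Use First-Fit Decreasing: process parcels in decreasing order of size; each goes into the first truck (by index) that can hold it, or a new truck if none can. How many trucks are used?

Sorted descending: 43, 42, 40, 40, 40, 39, 38, 38, 37, 36, 36, 36, 35, 34, 34.
Put 43 kg in truck 1; 57 kg remain.
Put 42 kg in truck 1; 15 kg remain.
Put 40 kg in truck 2; 60 kg remain.
Put 40 kg in truck 2; 20 kg remain.
Put 40 kg in truck 3; 60 kg remain.
Put 39 kg in truck 3; 21 kg remain.
Put 38 kg in truck 4; 62 kg remain.
Put 38 kg in truck 4; 24 kg remain.
Put 37 kg in truck 5; 63 kg remain.
Put 36 kg in truck 5; 27 kg remain.
Put 36 kg in truck 6; 64 kg remain.
Put 36 kg in truck 6; 28 kg remain.
Put 35 kg in truck 7; 65 kg remain.
Put 34 kg in truck 7; 31 kg remain.
Put 34 kg in truck 8; 66 kg remain.
Final trucks: [43,42] [40,40] [40,39] [38,38] [37,36] [36,36] [35,34] [34].

8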